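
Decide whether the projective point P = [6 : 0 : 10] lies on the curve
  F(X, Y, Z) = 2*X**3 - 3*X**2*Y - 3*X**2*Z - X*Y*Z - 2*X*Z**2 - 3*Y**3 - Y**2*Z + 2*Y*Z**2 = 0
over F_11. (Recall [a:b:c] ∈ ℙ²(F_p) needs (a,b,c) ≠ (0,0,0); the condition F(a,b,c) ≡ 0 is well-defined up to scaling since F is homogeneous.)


F(6,0,10) ≡ 0 (mod 11); P is on the curve.

Evaluate F(6, 0, 10) term-by-term (mod 11).
  2*X**3 ↦ 2·216·1·1 = 432
  -3*X**2*Y ↦ -3·36·0·1 = 0
  -3*X**2*Z ↦ -3·36·1·10 = -1080
  -X*Y*Z ↦ -1·6·0·10 = 0
  -2*X*Z**2 ↦ -2·6·1·100 = -1200
  -3*Y**3 ↦ -3·1·0·1 = 0
  -Y**2*Z ↦ -1·1·0·10 = 0
  2*Y*Z**2 ↦ 2·1·0·100 = 0
Sum: F(6, 0, 10) = (432) + (0) + (-1080) + (0) + (-1200) + (0) + (0) + (0) = -1848.
Reducing mod 11: -1848 ≡ 0 (mod 11).
Since F(a, b, c) ≡ 0 (mod 11), P lies on the curve.


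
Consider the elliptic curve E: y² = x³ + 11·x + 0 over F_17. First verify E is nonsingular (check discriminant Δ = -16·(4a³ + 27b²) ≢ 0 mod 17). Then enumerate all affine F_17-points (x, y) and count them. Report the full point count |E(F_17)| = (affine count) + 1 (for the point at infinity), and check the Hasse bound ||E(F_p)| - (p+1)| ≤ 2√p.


Affine points = {(0, 0), (2, 8), (2, 9), (3, 3), (3, 14), (14, 5), (14, 12), (15, 2), (15, 15)}; affine count = 9; |E(F_17)| = 10.

Discriminant check: Δ ∝ 4a³ + 27b² = 4·11³ + 27·0² = 4·1331 + 27·0 ≡ 3 (mod 17). Nonzero ⇒ E is nonsingular.
For each x ∈ F_17, compute rhs = x³ + 11·x + 0 mod 17, then count y ∈ F_17 with y² ≡ rhs.
  x = 0: rhs = 0, matching y values: 0 (1 points).
  x = 1: rhs = 12, matching y values: none (0 points).
  x = 2: rhs = 13, matching y values: 8, 9 (2 points).
  x = 3: rhs = 9, matching y values: 3, 14 (2 points).
  x = 4: rhs = 6, matching y values: none (0 points).
  x = 5: rhs = 10, matching y values: none (0 points).
  x = 6: rhs = 10, matching y values: none (0 points).
  x = 7: rhs = 12, matching y values: none (0 points).
  x = 8: rhs = 5, matching y values: none (0 points).
  x = 9: rhs = 12, matching y values: none (0 points).
  x = 10: rhs = 5, matching y values: none (0 points).
  x = 11: rhs = 7, matching y values: none (0 points).
  x = 12: rhs = 7, matching y values: none (0 points).
  x = 13: rhs = 11, matching y values: none (0 points).
  x = 14: rhs = 8, matching y values: 5, 12 (2 points).
  x = 15: rhs = 4, matching y values: 2, 15 (2 points).
  x = 16: rhs = 5, matching y values: none (0 points).
Total affine count: 9.
Full point count |E(F_17)| = 9 + 1 = 10.
Hasse bound: |10 − (17+1)| = |-8| = 8 ≤ 2√17 ≈ 8.2462 ✓.


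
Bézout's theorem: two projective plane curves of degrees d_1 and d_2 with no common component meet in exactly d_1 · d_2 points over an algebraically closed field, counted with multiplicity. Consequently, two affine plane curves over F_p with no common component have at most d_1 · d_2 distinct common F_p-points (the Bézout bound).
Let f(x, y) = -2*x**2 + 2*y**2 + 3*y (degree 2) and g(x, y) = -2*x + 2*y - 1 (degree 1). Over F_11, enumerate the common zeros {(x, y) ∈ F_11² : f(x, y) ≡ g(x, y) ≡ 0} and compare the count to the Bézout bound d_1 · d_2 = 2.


Common zeros: {(4, 10)}; count = 1; Bézout bound = 2.

deg(f) = 2, deg(g) = 1, so Bézout bound = 2.
Scan x ∈ F_11. For each x, list the y ∈ F_11 with f(x, y) ≡ 0 and those with g(x, y) ≡ 0 (mod 11); the common zeros in that column are the intersection.
  x = 0: f ≡ 0 at y ∈ {0, 4}; g ≡ 0 at y ∈ {6}; common: ∅.
  x = 1: f ≡ 0 at y ∈ {6, 9}; g ≡ 0 at y ∈ {7}; common: ∅.
  x = 2: f ≡ 0 at y ∈ ∅; g ≡ 0 at y ∈ {8}; common: ∅.
  x = 3: f ≡ 0 at y ∈ ∅; g ≡ 0 at y ∈ {9}; common: ∅.
  x = 4: f ≡ 0 at y ∈ {5, 10}; g ≡ 0 at y ∈ {10}; common: {10}.
  x = 5: f ≡ 0 at y ∈ ∅; g ≡ 0 at y ∈ {0}; common: ∅.
  x = 6: f ≡ 0 at y ∈ ∅; g ≡ 0 at y ∈ {1}; common: ∅.
  x = 7: f ≡ 0 at y ∈ {5, 10}; g ≡ 0 at y ∈ {2}; common: ∅.
  x = 8: f ≡ 0 at y ∈ ∅; g ≡ 0 at y ∈ {3}; common: ∅.
  x = 9: f ≡ 0 at y ∈ ∅; g ≡ 0 at y ∈ {4}; common: ∅.
  x = 10: f ≡ 0 at y ∈ {6, 9}; g ≡ 0 at y ∈ {5}; common: ∅.
Collecting: common zeros = {(4, 10)}, so the count is 1.
Comparison with the Bézout bound: 1 ≤ 2 = deg(f)·deg(g), as expected for curves with no common component (the affine F_11-count falls short of the bound because intersections may lie at infinity, over extension fields, or carry multiplicity).


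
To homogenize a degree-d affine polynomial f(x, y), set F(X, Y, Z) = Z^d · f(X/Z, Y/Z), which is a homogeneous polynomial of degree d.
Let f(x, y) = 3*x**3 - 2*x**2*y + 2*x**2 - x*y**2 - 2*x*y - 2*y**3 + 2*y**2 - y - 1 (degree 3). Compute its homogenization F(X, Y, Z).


F(X, Y, Z) = 3*X**3 - 2*X**2*Y + 2*X**2*Z - X*Y**2 - 2*X*Y*Z - 2*Y**3 + 2*Y**2*Z - Y*Z**2 - Z**3

deg(f) = 3.
Substitute x = X/Z, y = Y/Z into f, then multiply by Z^3.
  monomial 3·x^3·y^0 ↦ 3·X^3·Y^0·Z^0.
  monomial -2·x^2·y^1 ↦ -2·X^2·Y^1·Z^0.
  monomial 2·x^2·y^0 ↦ 2·X^2·Y^0·Z^1.
  monomial -1·x^1·y^2 ↦ -1·X^1·Y^2·Z^0.
  monomial -2·x^1·y^1 ↦ -2·X^1·Y^1·Z^1.
  monomial -2·x^0·y^3 ↦ -2·X^0·Y^3·Z^0.
  monomial 2·x^0·y^2 ↦ 2·X^0·Y^2·Z^1.
  monomial -1·x^0·y^1 ↦ -1·X^0·Y^1·Z^2.
  monomial -1·x^0·y^0 ↦ -1·X^0·Y^0·Z^3.
Collecting: F(X, Y, Z) = 3*X**3 - 2*X**2*Y + 2*X**2*Z - X*Y**2 - 2*X*Y*Z - 2*Y**3 + 2*Y**2*Z - Y*Z**2 - Z**3.


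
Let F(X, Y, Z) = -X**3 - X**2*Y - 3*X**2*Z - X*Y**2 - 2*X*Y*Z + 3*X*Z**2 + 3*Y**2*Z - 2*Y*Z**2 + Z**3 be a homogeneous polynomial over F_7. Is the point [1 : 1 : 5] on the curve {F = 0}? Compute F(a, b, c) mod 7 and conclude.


F(1,1,5) ≡ 4 (mod 7); P is NOT on the curve.

Evaluate F(1, 1, 5) term-by-term (mod 7).
  -X**3 ↦ -1·1·1·1 = -1
  -X**2*Y ↦ -1·1·1·1 = -1
  -3*X**2*Z ↦ -3·1·1·5 = -15
  -X*Y**2 ↦ -1·1·1·1 = -1
  -2*X*Y*Z ↦ -2·1·1·5 = -10
  3*X*Z**2 ↦ 3·1·1·25 = 75
  3*Y**2*Z ↦ 3·1·1·5 = 15
  -2*Y*Z**2 ↦ -2·1·1·25 = -50
  Z**3 ↦ 1·1·1·125 = 125
Sum: F(1, 1, 5) = (-1) + (-1) + (-15) + (-1) + (-10) + (75) + (15) + (-50) + (125) = 137.
Reducing mod 7: 137 ≡ 4 (mod 7).
Since F(a, b, c) ≡ 4 ≠ 0 (mod 7), P does NOT lie on the curve.


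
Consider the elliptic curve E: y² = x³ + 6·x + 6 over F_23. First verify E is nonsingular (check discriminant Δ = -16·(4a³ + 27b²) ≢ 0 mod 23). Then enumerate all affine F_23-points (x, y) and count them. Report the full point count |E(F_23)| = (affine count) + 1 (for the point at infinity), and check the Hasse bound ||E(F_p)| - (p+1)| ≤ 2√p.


Affine points = {(0, 11), (0, 12), (1, 6), (1, 17), (2, 7), (2, 16), (4, 5), (4, 18), (5, 0), (7, 0), (10, 10), (10, 13), (11, 0), (12, 9), (12, 14), (13, 2), (13, 21), (16, 9), (16, 14), (18, 9), (18, 14), (21, 3), (21, 20)}; affine count = 23; |E(F_23)| = 24.

Discriminant check: Δ ∝ 4a³ + 27b² = 4·6³ + 27·6² = 4·216 + 27·36 ≡ 19 (mod 23). Nonzero ⇒ E is nonsingular.
For each x ∈ F_23, compute rhs = x³ + 6·x + 6 mod 23, then count y ∈ F_23 with y² ≡ rhs.
  x = 0: rhs = 6, matching y values: 11, 12 (2 points).
  x = 1: rhs = 13, matching y values: 6, 17 (2 points).
  x = 2: rhs = 3, matching y values: 7, 16 (2 points).
  x = 3: rhs = 5, matching y values: none (0 points).
  x = 4: rhs = 2, matching y values: 5, 18 (2 points).
  x = 5: rhs = 0, matching y values: 0 (1 points).
  x = 6: rhs = 5, matching y values: none (0 points).
  x = 7: rhs = 0, matching y values: 0 (1 points).
  x = 8: rhs = 14, matching y values: none (0 points).
  x = 9: rhs = 7, matching y values: none (0 points).
  x = 10: rhs = 8, matching y values: 10, 13 (2 points).
  x = 11: rhs = 0, matching y values: 0 (1 points).
  x = 12: rhs = 12, matching y values: 9, 14 (2 points).
  x = 13: rhs = 4, matching y values: 2, 21 (2 points).
  x = 14: rhs = 5, matching y values: none (0 points).
  x = 15: rhs = 21, matching y values: none (0 points).
  x = 16: rhs = 12, matching y values: 9, 14 (2 points).
  x = 17: rhs = 7, matching y values: none (0 points).
  x = 18: rhs = 12, matching y values: 9, 14 (2 points).
  x = 19: rhs = 10, matching y values: none (0 points).
  x = 20: rhs = 7, matching y values: none (0 points).
  x = 21: rhs = 9, matching y values: 3, 20 (2 points).
  x = 22: rhs = 22, matching y values: none (0 points).
Total affine count: 23.
Full point count |E(F_23)| = 23 + 1 = 24.
Hasse bound: |24 − (23+1)| = |0| = 0 ≤ 2√23 ≈ 9.5917 ✓.


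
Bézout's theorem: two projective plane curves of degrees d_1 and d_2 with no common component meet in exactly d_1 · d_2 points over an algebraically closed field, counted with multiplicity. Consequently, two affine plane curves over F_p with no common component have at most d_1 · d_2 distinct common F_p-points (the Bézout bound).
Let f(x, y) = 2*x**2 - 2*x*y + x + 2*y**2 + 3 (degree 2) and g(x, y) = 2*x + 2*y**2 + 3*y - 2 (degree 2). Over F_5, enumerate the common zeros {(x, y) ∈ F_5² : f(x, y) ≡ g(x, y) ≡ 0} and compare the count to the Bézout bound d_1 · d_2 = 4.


Common zeros: ∅; count = 0; Bézout bound = 4.

deg(f) = 2, deg(g) = 2, so Bézout bound = 4.
Scan x ∈ F_5. For each x, list the y ∈ F_5 with f(x, y) ≡ 0 and those with g(x, y) ≡ 0 (mod 5); the common zeros in that column are the intersection.
  x = 0: f ≡ 0 at y ∈ {1, 4}; g ≡ 0 at y ∈ {3}; common: ∅.
  x = 1: f ≡ 0 at y ∈ {2, 4}; g ≡ 0 at y ∈ {0, 1}; common: ∅.
  x = 2: f ≡ 0 at y ∈ ∅; g ≡ 0 at y ∈ ∅; common: ∅.
  x = 3: f ≡ 0 at y ∈ {1, 2}; g ≡ 0 at y ∈ ∅; common: ∅.
  x = 4: f ≡ 0 at y ∈ ∅; g ≡ 0 at y ∈ {2, 4}; common: ∅.
Collecting: common zeros = ∅, so the count is 0.
Comparison with the Bézout bound: 0 ≤ 4 = deg(f)·deg(g), as expected for curves with no common component (the affine F_5-count falls short of the bound because intersections may lie at infinity, over extension fields, or carry multiplicity).


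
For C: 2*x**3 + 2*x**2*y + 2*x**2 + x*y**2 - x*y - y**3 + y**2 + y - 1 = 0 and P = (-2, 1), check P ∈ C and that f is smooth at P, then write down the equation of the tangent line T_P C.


Tangent line at P: 8*x + 6*y + 10 = 0.

Step 1: f(-2, 1) = 0, so P lies on C.
Step 2: partial derivatives
  f_x(x, y) = 6*x**2 + 4*x*y + 4*x + y**2 - y, f_y(x, y) = 2*x**2 + 2*x*y - x - 3*y**2 + 2*y + 1.
  f_x(P) = 8, f_y(P) = 6 (gradient nonzero, so P is smooth).
Step 3: tangent line at P: 8·(x − -2) + 6·(y − 1) = 0.
Expanding: 8*x + 6*y + 10 = 0.


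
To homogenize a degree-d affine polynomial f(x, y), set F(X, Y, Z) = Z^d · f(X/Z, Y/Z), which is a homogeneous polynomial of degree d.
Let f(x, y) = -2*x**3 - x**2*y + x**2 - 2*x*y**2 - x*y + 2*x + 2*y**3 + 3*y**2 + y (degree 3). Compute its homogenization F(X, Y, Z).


F(X, Y, Z) = -2*X**3 - X**2*Y + X**2*Z - 2*X*Y**2 - X*Y*Z + 2*X*Z**2 + 2*Y**3 + 3*Y**2*Z + Y*Z**2

deg(f) = 3.
Substitute x = X/Z, y = Y/Z into f, then multiply by Z^3.
  monomial -2·x^3·y^0 ↦ -2·X^3·Y^0·Z^0.
  monomial -1·x^2·y^1 ↦ -1·X^2·Y^1·Z^0.
  monomial 1·x^2·y^0 ↦ 1·X^2·Y^0·Z^1.
  monomial -2·x^1·y^2 ↦ -2·X^1·Y^2·Z^0.
  monomial -1·x^1·y^1 ↦ -1·X^1·Y^1·Z^1.
  monomial 2·x^1·y^0 ↦ 2·X^1·Y^0·Z^2.
  monomial 2·x^0·y^3 ↦ 2·X^0·Y^3·Z^0.
  monomial 3·x^0·y^2 ↦ 3·X^0·Y^2·Z^1.
  monomial 1·x^0·y^1 ↦ 1·X^0·Y^1·Z^2.
Collecting: F(X, Y, Z) = -2*X**3 - X**2*Y + X**2*Z - 2*X*Y**2 - X*Y*Z + 2*X*Z**2 + 2*Y**3 + 3*Y**2*Z + Y*Z**2.


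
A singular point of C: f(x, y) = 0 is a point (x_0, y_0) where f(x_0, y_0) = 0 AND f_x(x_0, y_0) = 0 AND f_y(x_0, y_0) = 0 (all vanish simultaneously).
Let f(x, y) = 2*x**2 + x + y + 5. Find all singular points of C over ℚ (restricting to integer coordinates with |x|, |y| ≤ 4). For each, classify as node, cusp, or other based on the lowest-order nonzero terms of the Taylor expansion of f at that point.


No singular points in the scanned grid; C is smooth there.

Compute partial derivatives:
  f_x = 4*x + 1.
  f_y = 1.
f_y = 1 is a nonzero constant, so f_y never vanishes: no point (x, y) can satisfy f = f_x = f_y = 0. In particular no (x, y) ∈ {−4, ..., 4}² is singular; the curve is smooth.


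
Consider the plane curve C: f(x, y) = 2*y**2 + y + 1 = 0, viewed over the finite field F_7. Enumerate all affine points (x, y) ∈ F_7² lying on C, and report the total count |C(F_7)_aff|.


Affine F_7-points: {(0, 5), (1, 5), (2, 5), (3, 5), (4, 5), (5, 5), (6, 5)}; count = 7.

For each of the 49 pairs (x, y) ∈ F_7², evaluate f(x, y) mod 7. Record the zeros.
  x = 0: [0↦1, 1↦4, 2↦4, 3↦1, 4↦2, 5↦0, 6↦2]  zeros at y ∈ {5}
  x = 1: [0↦1, 1↦4, 2↦4, 3↦1, 4↦2, 5↦0, 6↦2]  zeros at y ∈ {5}
  x = 2: [0↦1, 1↦4, 2↦4, 3↦1, 4↦2, 5↦0, 6↦2]  zeros at y ∈ {5}
  x = 3: [0↦1, 1↦4, 2↦4, 3↦1, 4↦2, 5↦0, 6↦2]  zeros at y ∈ {5}
  x = 4: [0↦1, 1↦4, 2↦4, 3↦1, 4↦2, 5↦0, 6↦2]  zeros at y ∈ {5}
  x = 5: [0↦1, 1↦4, 2↦4, 3↦1, 4↦2, 5↦0, 6↦2]  zeros at y ∈ {5}
  x = 6: [0↦1, 1↦4, 2↦4, 3↦1, 4↦2, 5↦0, 6↦2]  zeros at y ∈ {5}
Collecting zeros: affine points = {(0, 5), (1, 5), (2, 5), (3, 5), (4, 5), (5, 5), (6, 5)}.
Total count |C(F_7)_aff| = 7.


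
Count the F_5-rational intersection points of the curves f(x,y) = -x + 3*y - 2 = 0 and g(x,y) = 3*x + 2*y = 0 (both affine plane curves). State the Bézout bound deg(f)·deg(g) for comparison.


Common zeros: {(1, 1)}; count = 1; Bézout bound = 1.

deg(f) = 1, deg(g) = 1, so Bézout bound = 1.
Scan x ∈ F_5. For each x, list the y ∈ F_5 with f(x, y) ≡ 0 and those with g(x, y) ≡ 0 (mod 5); the common zeros in that column are the intersection.
  x = 0: f ≡ 0 at y ∈ {4}; g ≡ 0 at y ∈ {0}; common: ∅.
  x = 1: f ≡ 0 at y ∈ {1}; g ≡ 0 at y ∈ {1}; common: {1}.
  x = 2: f ≡ 0 at y ∈ {3}; g ≡ 0 at y ∈ {2}; common: ∅.
  x = 3: f ≡ 0 at y ∈ {0}; g ≡ 0 at y ∈ {3}; common: ∅.
  x = 4: f ≡ 0 at y ∈ {2}; g ≡ 0 at y ∈ {4}; common: ∅.
Collecting: common zeros = {(1, 1)}, so the count is 1.
Comparison with the Bézout bound: 1 ≤ 1 = deg(f)·deg(g), as expected for curves with no common component (the bound is attained).


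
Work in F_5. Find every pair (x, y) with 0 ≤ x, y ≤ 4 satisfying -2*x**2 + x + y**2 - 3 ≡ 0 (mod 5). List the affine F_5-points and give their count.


Affine F_5-points: {(1, 2), (1, 3), (2, 2), (2, 3), (4, 1), (4, 4)}; count = 6.

For each of the 25 pairs (x, y) ∈ F_5², evaluate f(x, y) mod 5. Record the zeros.
  x = 0: [0↦2, 1↦3, 2↦1, 3↦1, 4↦3]  zeros at y ∈ ∅
  x = 1: [0↦1, 1↦2, 2↦0, 3↦0, 4↦2]  zeros at y ∈ {2, 3}
  x = 2: [0↦1, 1↦2, 2↦0, 3↦0, 4↦2]  zeros at y ∈ {2, 3}
  x = 3: [0↦2, 1↦3, 2↦1, 3↦1, 4↦3]  zeros at y ∈ ∅
  x = 4: [0↦4, 1↦0, 2↦3, 3↦3, 4↦0]  zeros at y ∈ {1, 4}
Collecting zeros: affine points = {(1, 2), (1, 3), (2, 2), (2, 3), (4, 1), (4, 4)}.
Total count |C(F_5)_aff| = 6.


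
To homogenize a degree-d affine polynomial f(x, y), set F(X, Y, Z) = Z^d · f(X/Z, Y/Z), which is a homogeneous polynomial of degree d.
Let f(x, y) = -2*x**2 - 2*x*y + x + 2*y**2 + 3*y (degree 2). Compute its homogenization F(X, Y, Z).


F(X, Y, Z) = -2*X**2 - 2*X*Y + X*Z + 2*Y**2 + 3*Y*Z

deg(f) = 2.
Substitute x = X/Z, y = Y/Z into f, then multiply by Z^2.
  monomial -2·x^2·y^0 ↦ -2·X^2·Y^0·Z^0.
  monomial -2·x^1·y^1 ↦ -2·X^1·Y^1·Z^0.
  monomial 1·x^1·y^0 ↦ 1·X^1·Y^0·Z^1.
  monomial 2·x^0·y^2 ↦ 2·X^0·Y^2·Z^0.
  monomial 3·x^0·y^1 ↦ 3·X^0·Y^1·Z^1.
Collecting: F(X, Y, Z) = -2*X**2 - 2*X*Y + X*Z + 2*Y**2 + 3*Y*Z.


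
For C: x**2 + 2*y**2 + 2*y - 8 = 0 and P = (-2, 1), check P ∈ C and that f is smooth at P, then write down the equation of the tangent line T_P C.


Tangent line at P: -4*x + 6*y - 14 = 0.

Step 1: f(-2, 1) = 0, so P lies on C.
Step 2: partial derivatives
  f_x(x, y) = 2*x, f_y(x, y) = 4*y + 2.
  f_x(P) = -4, f_y(P) = 6 (gradient nonzero, so P is smooth).
Step 3: tangent line at P: -4·(x − -2) + 6·(y − 1) = 0.
Expanding: -4*x + 6*y - 14 = 0.


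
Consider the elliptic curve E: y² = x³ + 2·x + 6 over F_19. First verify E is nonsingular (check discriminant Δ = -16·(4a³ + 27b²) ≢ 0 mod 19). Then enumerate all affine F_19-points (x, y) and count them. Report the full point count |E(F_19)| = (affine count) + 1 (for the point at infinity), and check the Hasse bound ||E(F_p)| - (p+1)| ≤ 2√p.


Affine points = {(0, 5), (0, 14), (1, 3), (1, 16), (3, 1), (3, 18), (6, 5), (6, 14), (10, 0), (13, 5), (13, 14), (14, 2), (14, 17), (16, 7), (16, 12)}; affine count = 15; |E(F_19)| = 16.

Discriminant check: Δ ∝ 4a³ + 27b² = 4·2³ + 27·6² = 4·8 + 27·36 ≡ 16 (mod 19). Nonzero ⇒ E is nonsingular.
For each x ∈ F_19, compute rhs = x³ + 2·x + 6 mod 19, then count y ∈ F_19 with y² ≡ rhs.
  x = 0: rhs = 6, matching y values: 5, 14 (2 points).
  x = 1: rhs = 9, matching y values: 3, 16 (2 points).
  x = 2: rhs = 18, matching y values: none (0 points).
  x = 3: rhs = 1, matching y values: 1, 18 (2 points).
  x = 4: rhs = 2, matching y values: none (0 points).
  x = 5: rhs = 8, matching y values: none (0 points).
  x = 6: rhs = 6, matching y values: 5, 14 (2 points).
  x = 7: rhs = 2, matching y values: none (0 points).
  x = 8: rhs = 2, matching y values: none (0 points).
  x = 9: rhs = 12, matching y values: none (0 points).
  x = 10: rhs = 0, matching y values: 0 (1 points).
  x = 11: rhs = 10, matching y values: none (0 points).
  x = 12: rhs = 10, matching y values: none (0 points).
  x = 13: rhs = 6, matching y values: 5, 14 (2 points).
  x = 14: rhs = 4, matching y values: 2, 17 (2 points).
  x = 15: rhs = 10, matching y values: none (0 points).
  x = 16: rhs = 11, matching y values: 7, 12 (2 points).
  x = 17: rhs = 13, matching y values: none (0 points).
  x = 18: rhs = 3, matching y values: none (0 points).
Total affine count: 15.
Full point count |E(F_19)| = 15 + 1 = 16.
Hasse bound: |16 − (19+1)| = |-4| = 4 ≤ 2√19 ≈ 8.7178 ✓.


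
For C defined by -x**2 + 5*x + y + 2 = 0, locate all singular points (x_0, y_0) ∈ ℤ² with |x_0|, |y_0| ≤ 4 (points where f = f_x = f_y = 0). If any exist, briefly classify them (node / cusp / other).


No singular points in the scanned grid; C is smooth there.

Compute partial derivatives:
  f_x = 5 - 2*x.
  f_y = 1.
f_y = 1 is a nonzero constant, so f_y never vanishes: no point (x, y) can satisfy f = f_x = f_y = 0. In particular no (x, y) ∈ {−4, ..., 4}² is singular; the curve is smooth.


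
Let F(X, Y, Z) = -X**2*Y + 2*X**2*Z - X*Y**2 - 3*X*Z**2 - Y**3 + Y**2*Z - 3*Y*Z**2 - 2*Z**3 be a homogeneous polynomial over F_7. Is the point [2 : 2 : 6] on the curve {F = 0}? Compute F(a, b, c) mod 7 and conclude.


F(2,2,6) ≡ 3 (mod 7); P is NOT on the curve.

Evaluate F(2, 2, 6) term-by-term (mod 7).
  -X**2*Y ↦ -1·4·2·1 = -8
  2*X**2*Z ↦ 2·4·1·6 = 48
  -X*Y**2 ↦ -1·2·4·1 = -8
  -3*X*Z**2 ↦ -3·2·1·36 = -216
  -Y**3 ↦ -1·1·8·1 = -8
  Y**2*Z ↦ 1·1·4·6 = 24
  -3*Y*Z**2 ↦ -3·1·2·36 = -216
  -2*Z**3 ↦ -2·1·1·216 = -432
Sum: F(2, 2, 6) = (-8) + (48) + (-8) + (-216) + (-8) + (24) + (-216) + (-432) = -816.
Reducing mod 7: -816 ≡ 3 (mod 7).
Since F(a, b, c) ≡ 3 ≠ 0 (mod 7), P does NOT lie on the curve.


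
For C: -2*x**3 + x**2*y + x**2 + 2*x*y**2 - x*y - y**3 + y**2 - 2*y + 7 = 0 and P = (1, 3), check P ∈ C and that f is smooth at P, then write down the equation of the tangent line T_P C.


Tangent line at P: 17*x - 11*y + 16 = 0.

Step 1: f(1, 3) = 0, so P lies on C.
Step 2: partial derivatives
  f_x(x, y) = -6*x**2 + 2*x*y + 2*x + 2*y**2 - y, f_y(x, y) = x**2 + 4*x*y - x - 3*y**2 + 2*y - 2.
  f_x(P) = 17, f_y(P) = -11 (gradient nonzero, so P is smooth).
Step 3: tangent line at P: 17·(x − 1) + -11·(y − 3) = 0.
Expanding: 17*x - 11*y + 16 = 0.


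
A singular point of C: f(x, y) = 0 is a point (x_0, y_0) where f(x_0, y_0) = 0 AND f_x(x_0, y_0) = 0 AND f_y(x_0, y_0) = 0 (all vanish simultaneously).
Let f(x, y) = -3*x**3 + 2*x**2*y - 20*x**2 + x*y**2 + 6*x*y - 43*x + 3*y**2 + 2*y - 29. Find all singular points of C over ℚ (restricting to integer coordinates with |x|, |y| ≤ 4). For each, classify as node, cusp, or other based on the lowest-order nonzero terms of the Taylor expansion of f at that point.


Singular points: {(-2, 1)}; classification: cusp.

Compute partial derivatives:
  f_x = -9*x**2 + 4*x*y - 40*x + y**2 + 6*y - 43.
  f_y = 2*x**2 + 2*x*y + 6*x + 6*y + 2.
Scan x_0 ∈ {−4, ..., 4}. For each x_0, f_y(x_0, y) is a polynomial in y; find its integer roots y ∈ {−4, ..., 4}, then test f_x and f at those candidates.
  x = -4: f_y(-4, y) = 10 - 2*y; no integer root y with |y| ≤ 4.
  x = -3: f_y(-3, y) = 2; no integer root y with |y| ≤ 4.
  x = -2: f_y(-2, y) = 2*y - 2; vanishes at y ∈ {1}. (-2, 1): f_x = 0, f = 0 — SINGULAR.
  x = -1: f_y(-1, y) = 4*y - 2; no integer root y with |y| ≤ 4.
  x = 0: f_y(0, y) = 6*y + 2; no integer root y with |y| ≤ 4.
  x = 1: f_y(1, y) = 8*y + 10; no integer root y with |y| ≤ 4.
  x = 2: f_y(2, y) = 10*y + 22; no integer root y with |y| ≤ 4.
  x = 3: f_y(3, y) = 12*y + 38; no integer root y with |y| ≤ 4.
  x = 4: f_y(4, y) = 14*y + 58; no integer root y with |y| ≤ 4.
Only singular point on the grid: (-2, 1).
Classify: substitute x = -2 + u, y = 1 + v and expand: f = -3*u**3 + 2*u**2*v + u*v**2 + v**2.
No constant or linear terms (consistent with a singular point). Quadratic part: v**2. Cubic part: -3*u**3 + 2*u**2*v + u*v**2.
The quadratic part v**2 is a perfect square, so there is a single (double) tangent line v = 0, i.e. y = 1. Restricting the cubic part to that line (v = 0) leaves -3*u**3 ≠ 0, so f is not divisible by v and the branch is v² ≈ 3*u**3 to lowest order — this is a cusp.
Classification: cusp.


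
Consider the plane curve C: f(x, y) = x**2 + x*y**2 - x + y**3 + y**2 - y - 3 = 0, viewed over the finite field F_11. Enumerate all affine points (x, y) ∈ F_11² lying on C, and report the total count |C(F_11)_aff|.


Affine F_11-points: {(1, 2), (6, 8), (7, 2), (8, 8), (10, 6)}; count = 5.

For each of the 121 pairs (x, y) ∈ F_11², evaluate f(x, y) mod 11. Record the zeros.
  x = 0: [0↦8, 1↦9, 2↦7, 3↦8, 4↦7, 5↦10, 6↦1, 7↦8, 8↦4, 9↦6, 10↦9]  zeros at y ∈ ∅
  x = 1: [0↦8, 1↦10, 2↦0, 3↦6, 4↦1, 5↦2, 6↦4, 7↦2, 8↦2, 9↦10, 10↦10]  zeros at y ∈ {2}
  x = 2: [0↦10, 1↦2, 2↦6, 3↦6, 4↦8, 5↦7, 6↦9, 7↦9, 8↦2, 9↦5, 10↦2]  zeros at y ∈ ∅
  x = 3: [0↦3, 1↦7, 2↦3, 3↦8, 4↦6, 5↦3, 6↦5, 7↦7, 8↦4, 9↦2, 10↦7]  zeros at y ∈ ∅
  x = 4: [0↦9, 1↦3, 2↦2, 3↦1, 4↦6, 5↦1, 6↦3, 7↦7, 8↦8, 9↦1, 10↦3]  zeros at y ∈ ∅
  x = 5: [0↦6, 1↦1, 2↦3, 3↦7, 4↦8, 5↦1, 6↦3, 7↦9, 8↦3, 9↦2, 10↦1]  zeros at y ∈ ∅
  x = 6: [0↦5, 1↦1, 2↦6, 3↦4, 4↦1, 5↦3, 6↦5, 7↦2, 8↦0, 9↦5, 10↦1]  zeros at y ∈ {8}
  x = 7: [0↦6, 1↦3, 2↦0, 3↦3, 4↦7, 5↦7, 6↦9, 7↦8, 8↦10, 9↦10, 10↦3]  zeros at y ∈ {2}
  x = 8: [0↦9, 1↦7, 2↦7, 3↦4, 4↦4, 5↦2, 6↦4, 7↦5, 8↦0, 9↦6, 10↦7]  zeros at y ∈ {8}
  x = 9: [0↦3, 1↦2, 2↦5, 3↦7, 4↦3, 5↦10, 6↦1, 7↦4, 8↦3, 9↦4, 10↦2]  zeros at y ∈ ∅
  x = 10: [0↦10, 1↦10, 2↦5, 3↦1, 4↦4, 5↦9, 6↦0, 7↦5, 8↦8, 9↦4, 10↦10]  zeros at y ∈ {6}
Collecting zeros: affine points = {(1, 2), (6, 8), (7, 2), (8, 8), (10, 6)}.
Total count |C(F_11)_aff| = 5.


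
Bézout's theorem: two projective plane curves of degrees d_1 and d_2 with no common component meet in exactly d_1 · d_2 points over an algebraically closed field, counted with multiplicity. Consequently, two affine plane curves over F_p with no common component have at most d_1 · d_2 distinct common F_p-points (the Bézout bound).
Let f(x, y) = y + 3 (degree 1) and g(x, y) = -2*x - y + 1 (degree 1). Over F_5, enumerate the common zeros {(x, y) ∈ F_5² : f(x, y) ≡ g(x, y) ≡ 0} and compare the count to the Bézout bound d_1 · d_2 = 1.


Common zeros: {(2, 2)}; count = 1; Bézout bound = 1.

deg(f) = 1, deg(g) = 1, so Bézout bound = 1.
Scan x ∈ F_5. For each x, list the y ∈ F_5 with f(x, y) ≡ 0 and those with g(x, y) ≡ 0 (mod 5); the common zeros in that column are the intersection.
  x = 0: f ≡ 0 at y ∈ {2}; g ≡ 0 at y ∈ {1}; common: ∅.
  x = 1: f ≡ 0 at y ∈ {2}; g ≡ 0 at y ∈ {4}; common: ∅.
  x = 2: f ≡ 0 at y ∈ {2}; g ≡ 0 at y ∈ {2}; common: {2}.
  x = 3: f ≡ 0 at y ∈ {2}; g ≡ 0 at y ∈ {0}; common: ∅.
  x = 4: f ≡ 0 at y ∈ {2}; g ≡ 0 at y ∈ {3}; common: ∅.
Collecting: common zeros = {(2, 2)}, so the count is 1.
Comparison with the Bézout bound: 1 ≤ 1 = deg(f)·deg(g), as expected for curves with no common component (the bound is attained).


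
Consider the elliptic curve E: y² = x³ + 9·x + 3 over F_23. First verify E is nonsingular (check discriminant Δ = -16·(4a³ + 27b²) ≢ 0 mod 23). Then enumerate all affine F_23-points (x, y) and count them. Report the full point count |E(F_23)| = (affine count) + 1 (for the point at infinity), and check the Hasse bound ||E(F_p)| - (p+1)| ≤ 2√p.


Affine points = {(0, 7), (0, 16), (1, 6), (1, 17), (2, 11), (2, 12), (5, 9), (5, 14), (7, 8), (7, 15), (8, 9), (8, 14), (9, 10), (9, 13), (10, 9), (10, 14), (17, 3), (17, 20), (19, 8), (19, 15), (20, 8), (20, 15), (21, 0), (22, 4), (22, 19)}; affine count = 25; |E(F_23)| = 26.

Discriminant check: Δ ∝ 4a³ + 27b² = 4·9³ + 27·3² = 4·729 + 27·9 ≡ 8 (mod 23). Nonzero ⇒ E is nonsingular.
For each x ∈ F_23, compute rhs = x³ + 9·x + 3 mod 23, then count y ∈ F_23 with y² ≡ rhs.
  x = 0: rhs = 3, matching y values: 7, 16 (2 points).
  x = 1: rhs = 13, matching y values: 6, 17 (2 points).
  x = 2: rhs = 6, matching y values: 11, 12 (2 points).
  x = 3: rhs = 11, matching y values: none (0 points).
  x = 4: rhs = 11, matching y values: none (0 points).
  x = 5: rhs = 12, matching y values: 9, 14 (2 points).
  x = 6: rhs = 20, matching y values: none (0 points).
  x = 7: rhs = 18, matching y values: 8, 15 (2 points).
  x = 8: rhs = 12, matching y values: 9, 14 (2 points).
  x = 9: rhs = 8, matching y values: 10, 13 (2 points).
  x = 10: rhs = 12, matching y values: 9, 14 (2 points).
  x = 11: rhs = 7, matching y values: none (0 points).
  x = 12: rhs = 22, matching y values: none (0 points).
  x = 13: rhs = 17, matching y values: none (0 points).
  x = 14: rhs = 21, matching y values: none (0 points).
  x = 15: rhs = 17, matching y values: none (0 points).
  x = 16: rhs = 11, matching y values: none (0 points).
  x = 17: rhs = 9, matching y values: 3, 20 (2 points).
  x = 18: rhs = 17, matching y values: none (0 points).
  x = 19: rhs = 18, matching y values: 8, 15 (2 points).
  x = 20: rhs = 18, matching y values: 8, 15 (2 points).
  x = 21: rhs = 0, matching y values: 0 (1 points).
  x = 22: rhs = 16, matching y values: 4, 19 (2 points).
Total affine count: 25.
Full point count |E(F_23)| = 25 + 1 = 26.
Hasse bound: |26 − (23+1)| = |2| = 2 ≤ 2√23 ≈ 9.5917 ✓.


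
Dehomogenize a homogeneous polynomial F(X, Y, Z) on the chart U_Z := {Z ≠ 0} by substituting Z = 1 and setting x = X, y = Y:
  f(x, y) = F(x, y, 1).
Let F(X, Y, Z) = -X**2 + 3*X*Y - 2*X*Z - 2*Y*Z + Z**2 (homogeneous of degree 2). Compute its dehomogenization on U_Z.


f(x, y) = -x**2 + 3*x*y - 2*x - 2*y + 1

On U_Z we set Z = 1. Each monomial c·X^i·Y^j·Z^k in F becomes c·x^i·y^j·1^k = c·x^i·y^j.
Substituting Z = 1: F(X, Y, 1) = -x**2 + 3*x*y - 2*x - 2*y + 1.
Note: deg(f) ≤ deg(F) = 2; strict inequality happens when F is divisible by Z (lost terms).


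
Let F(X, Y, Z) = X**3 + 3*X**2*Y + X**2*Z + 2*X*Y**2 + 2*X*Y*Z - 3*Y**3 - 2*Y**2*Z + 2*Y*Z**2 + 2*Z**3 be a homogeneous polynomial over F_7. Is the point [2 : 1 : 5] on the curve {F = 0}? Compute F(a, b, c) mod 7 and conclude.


F(2,1,5) ≡ 1 (mod 7); P is NOT on the curve.

Evaluate F(2, 1, 5) term-by-term (mod 7).
  X**3 ↦ 1·8·1·1 = 8
  3*X**2*Y ↦ 3·4·1·1 = 12
  X**2*Z ↦ 1·4·1·5 = 20
  2*X*Y**2 ↦ 2·2·1·1 = 4
  2*X*Y*Z ↦ 2·2·1·5 = 20
  -3*Y**3 ↦ -3·1·1·1 = -3
  -2*Y**2*Z ↦ -2·1·1·5 = -10
  2*Y*Z**2 ↦ 2·1·1·25 = 50
  2*Z**3 ↦ 2·1·1·125 = 250
Sum: F(2, 1, 5) = (8) + (12) + (20) + (4) + (20) + (-3) + (-10) + (50) + (250) = 351.
Reducing mod 7: 351 ≡ 1 (mod 7).
Since F(a, b, c) ≡ 1 ≠ 0 (mod 7), P does NOT lie on the curve.


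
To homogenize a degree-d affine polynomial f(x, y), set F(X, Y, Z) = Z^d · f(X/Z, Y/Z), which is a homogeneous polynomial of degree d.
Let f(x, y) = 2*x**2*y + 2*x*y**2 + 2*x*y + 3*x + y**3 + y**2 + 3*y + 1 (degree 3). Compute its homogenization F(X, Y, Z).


F(X, Y, Z) = 2*X**2*Y + 2*X*Y**2 + 2*X*Y*Z + 3*X*Z**2 + Y**3 + Y**2*Z + 3*Y*Z**2 + Z**3

deg(f) = 3.
Substitute x = X/Z, y = Y/Z into f, then multiply by Z^3.
  monomial 2·x^2·y^1 ↦ 2·X^2·Y^1·Z^0.
  monomial 2·x^1·y^2 ↦ 2·X^1·Y^2·Z^0.
  monomial 2·x^1·y^1 ↦ 2·X^1·Y^1·Z^1.
  monomial 3·x^1·y^0 ↦ 3·X^1·Y^0·Z^2.
  monomial 1·x^0·y^3 ↦ 1·X^0·Y^3·Z^0.
  monomial 1·x^0·y^2 ↦ 1·X^0·Y^2·Z^1.
  monomial 3·x^0·y^1 ↦ 3·X^0·Y^1·Z^2.
  monomial 1·x^0·y^0 ↦ 1·X^0·Y^0·Z^3.
Collecting: F(X, Y, Z) = 2*X**2*Y + 2*X*Y**2 + 2*X*Y*Z + 3*X*Z**2 + Y**3 + Y**2*Z + 3*Y*Z**2 + Z**3.


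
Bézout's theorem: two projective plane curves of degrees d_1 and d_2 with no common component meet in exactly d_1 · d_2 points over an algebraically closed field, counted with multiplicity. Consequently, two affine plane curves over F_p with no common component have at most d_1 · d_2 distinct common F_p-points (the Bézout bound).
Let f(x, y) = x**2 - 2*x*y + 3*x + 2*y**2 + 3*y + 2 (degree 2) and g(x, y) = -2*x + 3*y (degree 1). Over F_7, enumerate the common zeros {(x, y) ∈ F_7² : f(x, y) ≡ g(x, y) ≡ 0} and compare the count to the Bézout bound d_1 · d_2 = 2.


Common zeros: ∅; count = 0; Bézout bound = 2.

deg(f) = 2, deg(g) = 1, so Bézout bound = 2.
Scan x ∈ F_7. For each x, list the y ∈ F_7 with f(x, y) ≡ 0 and those with g(x, y) ≡ 0 (mod 7); the common zeros in that column are the intersection.
  x = 0: f ≡ 0 at y ∈ {1}; g ≡ 0 at y ∈ {0}; common: ∅.
  x = 1: f ≡ 0 at y ∈ {4, 6}; g ≡ 0 at y ∈ {3}; common: ∅.
  x = 2: f ≡ 0 at y ∈ ∅; g ≡ 0 at y ∈ {6}; common: ∅.
  x = 3: f ≡ 0 at y ∈ ∅; g ≡ 0 at y ∈ {2}; common: ∅.
  x = 4: f ≡ 0 at y ∈ {2, 4}; g ≡ 0 at y ∈ {5}; common: ∅.
  x = 5: f ≡ 0 at y ∈ {0}; g ≡ 0 at y ∈ {1}; common: ∅.
  x = 6: f ≡ 0 at y ∈ {0, 1}; g ≡ 0 at y ∈ {4}; common: ∅.
Collecting: common zeros = ∅, so the count is 0.
Comparison with the Bézout bound: 0 ≤ 2 = deg(f)·deg(g), as expected for curves with no common component (the affine F_7-count falls short of the bound because intersections may lie at infinity, over extension fields, or carry multiplicity).


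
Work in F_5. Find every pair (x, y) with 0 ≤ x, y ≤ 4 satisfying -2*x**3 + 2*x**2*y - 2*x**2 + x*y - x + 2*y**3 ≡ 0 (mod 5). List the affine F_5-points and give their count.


Affine F_5-points: {(0, 0), (1, 0), (1, 1), (1, 4), (2, 2), (3, 0)}; count = 6.

For each of the 25 pairs (x, y) ∈ F_5², evaluate f(x, y) mod 5. Record the zeros.
  x = 0: [0↦0, 1↦2, 2↦1, 3↦4, 4↦3]  zeros at y ∈ {0}
  x = 1: [0↦0, 1↦0, 2↦2, 3↦3, 4↦0]  zeros at y ∈ {0, 1, 4}
  x = 2: [0↦4, 1↦1, 2↦0, 3↦3, 4↦2]  zeros at y ∈ {2}
  x = 3: [0↦0, 1↦3, 2↦3, 3↦2, 4↦2]  zeros at y ∈ {0}
  x = 4: [0↦1, 1↦4, 2↦4, 3↦3, 4↦3]  zeros at y ∈ ∅
Collecting zeros: affine points = {(0, 0), (1, 0), (1, 1), (1, 4), (2, 2), (3, 0)}.
Total count |C(F_5)_aff| = 6.


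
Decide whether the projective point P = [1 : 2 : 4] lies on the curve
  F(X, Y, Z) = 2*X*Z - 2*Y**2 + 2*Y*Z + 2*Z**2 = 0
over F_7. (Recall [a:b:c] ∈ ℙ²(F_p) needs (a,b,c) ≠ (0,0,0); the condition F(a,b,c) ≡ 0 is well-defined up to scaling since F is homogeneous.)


F(1,2,4) ≡ 6 (mod 7); P is NOT on the curve.

Evaluate F(1, 2, 4) term-by-term (mod 7).
  2*X*Z ↦ 2·1·1·4 = 8
  -2*Y**2 ↦ -2·1·4·1 = -8
  2*Y*Z ↦ 2·1·2·4 = 16
  2*Z**2 ↦ 2·1·1·16 = 32
Sum: F(1, 2, 4) = (8) + (-8) + (16) + (32) = 48.
Reducing mod 7: 48 ≡ 6 (mod 7).
Since F(a, b, c) ≡ 6 ≠ 0 (mod 7), P does NOT lie on the curve.


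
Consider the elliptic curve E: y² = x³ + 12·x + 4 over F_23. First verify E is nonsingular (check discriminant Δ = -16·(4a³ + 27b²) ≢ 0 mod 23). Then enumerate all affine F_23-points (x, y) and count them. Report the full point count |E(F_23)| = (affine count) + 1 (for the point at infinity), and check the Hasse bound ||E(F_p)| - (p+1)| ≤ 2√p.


Affine points = {(0, 2), (0, 21), (2, 6), (2, 17), (4, 1), (4, 22), (6, 4), (6, 19), (9, 6), (9, 17), (11, 8), (11, 15), (12, 6), (12, 17), (14, 8), (14, 15), (18, 7), (18, 16), (21, 8), (21, 15)}; affine count = 20; |E(F_23)| = 21.

Discriminant check: Δ ∝ 4a³ + 27b² = 4·12³ + 27·4² = 4·1728 + 27·16 ≡ 7 (mod 23). Nonzero ⇒ E is nonsingular.
For each x ∈ F_23, compute rhs = x³ + 12·x + 4 mod 23, then count y ∈ F_23 with y² ≡ rhs.
  x = 0: rhs = 4, matching y values: 2, 21 (2 points).
  x = 1: rhs = 17, matching y values: none (0 points).
  x = 2: rhs = 13, matching y values: 6, 17 (2 points).
  x = 3: rhs = 21, matching y values: none (0 points).
  x = 4: rhs = 1, matching y values: 1, 22 (2 points).
  x = 5: rhs = 5, matching y values: none (0 points).
  x = 6: rhs = 16, matching y values: 4, 19 (2 points).
  x = 7: rhs = 17, matching y values: none (0 points).
  x = 8: rhs = 14, matching y values: none (0 points).
  x = 9: rhs = 13, matching y values: 6, 17 (2 points).
  x = 10: rhs = 20, matching y values: none (0 points).
  x = 11: rhs = 18, matching y values: 8, 15 (2 points).
  x = 12: rhs = 13, matching y values: 6, 17 (2 points).
  x = 13: rhs = 11, matching y values: none (0 points).
  x = 14: rhs = 18, matching y values: 8, 15 (2 points).
  x = 15: rhs = 17, matching y values: none (0 points).
  x = 16: rhs = 14, matching y values: none (0 points).
  x = 17: rhs = 15, matching y values: none (0 points).
  x = 18: rhs = 3, matching y values: 7, 16 (2 points).
  x = 19: rhs = 7, matching y values: none (0 points).
  x = 20: rhs = 10, matching y values: none (0 points).
  x = 21: rhs = 18, matching y values: 8, 15 (2 points).
  x = 22: rhs = 14, matching y values: none (0 points).
Total affine count: 20.
Full point count |E(F_23)| = 20 + 1 = 21.
Hasse bound: |21 − (23+1)| = |-3| = 3 ≤ 2√23 ≈ 9.5917 ✓.


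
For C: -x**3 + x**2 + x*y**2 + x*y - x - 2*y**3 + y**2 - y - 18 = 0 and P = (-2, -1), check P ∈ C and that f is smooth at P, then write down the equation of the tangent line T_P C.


Tangent line at P: -17*x - 7*y - 41 = 0.

Step 1: f(-2, -1) = 0, so P lies on C.
Step 2: partial derivatives
  f_x(x, y) = -3*x**2 + 2*x + y**2 + y - 1, f_y(x, y) = 2*x*y + x - 6*y**2 + 2*y - 1.
  f_x(P) = -17, f_y(P) = -7 (gradient nonzero, so P is smooth).
Step 3: tangent line at P: -17·(x − -2) + -7·(y − -1) = 0.
Expanding: -17*x - 7*y - 41 = 0.


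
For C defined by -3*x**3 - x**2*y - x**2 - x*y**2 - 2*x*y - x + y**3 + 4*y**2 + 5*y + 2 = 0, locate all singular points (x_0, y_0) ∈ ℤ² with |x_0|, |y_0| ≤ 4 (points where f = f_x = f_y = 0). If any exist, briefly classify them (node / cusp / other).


Singular points: {(0, -1)}; classification: cusp.

Compute partial derivatives:
  f_x = -9*x**2 - 2*x*y - 2*x - y**2 - 2*y - 1.
  f_y = -x**2 - 2*x*y - 2*x + 3*y**2 + 8*y + 5.
Scan x_0 ∈ {−4, ..., 4}. For each x_0, f_y(x_0, y) is a polynomial in y; find its integer roots y ∈ {−4, ..., 4}, then test f_x and f at those candidates.
  x = -4: f_y(-4, y) = 3*y**2 + 16*y - 3; no integer root y with |y| ≤ 4.
  x = -3: f_y(-3, y) = 3*y**2 + 14*y + 2; no integer root y with |y| ≤ 4.
  x = -2: f_y(-2, y) = 3*y**2 + 12*y + 5; no integer root y with |y| ≤ 4.
  x = -1: f_y(-1, y) = 3*y**2 + 10*y + 6; no integer root y with |y| ≤ 4.
  x = 0: f_y(0, y) = 3*y**2 + 8*y + 5; vanishes at y ∈ {-1}. (0, -1): f_x = 0, f = 0 — SINGULAR.
  x = 1: f_y(1, y) = 3*y**2 + 6*y + 2; no integer root y with |y| ≤ 4.
  x = 2: f_y(2, y) = 3*y**2 + 4*y - 3; no integer root y with |y| ≤ 4.
  x = 3: f_y(3, y) = 3*y**2 + 2*y - 10; no integer root y with |y| ≤ 4.
  x = 4: f_y(4, y) = 3*y**2 - 19; no integer root y with |y| ≤ 4.
Only singular point on the grid: (0, -1).
Classify: substitute x = 0 + u, y = -1 + v and expand: f = -3*u**3 - u**2*v - u*v**2 + v**3 + v**2.
No constant or linear terms (consistent with a singular point). Quadratic part: v**2. Cubic part: -3*u**3 - u**2*v - u*v**2 + v**3.
The quadratic part v**2 is a perfect square, so there is a single (double) tangent line v = 0, i.e. y = -1. Restricting the cubic part to that line (v = 0) leaves -3*u**3 ≠ 0, so f is not divisible by v and the branch is v² ≈ 3*u**3 to lowest order — this is a cusp.
Classification: cusp.


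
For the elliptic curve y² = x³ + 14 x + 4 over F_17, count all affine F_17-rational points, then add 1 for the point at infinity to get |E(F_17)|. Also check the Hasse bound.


Affine points = {(0, 2), (0, 15), (1, 6), (1, 11), (6, 7), (6, 10), (8, 4), (8, 13), (9, 3), (9, 14), (12, 8), (12, 9), (15, 6), (15, 11)}; affine count = 14; |E(F_17)| = 15.

Discriminant check: Δ ∝ 4a³ + 27b² = 4·14³ + 27·4² = 4·2744 + 27·16 ≡ 1 (mod 17). Nonzero ⇒ E is nonsingular.
For each x ∈ F_17, compute rhs = x³ + 14·x + 4 mod 17, then count y ∈ F_17 with y² ≡ rhs.
  x = 0: rhs = 4, matching y values: 2, 15 (2 points).
  x = 1: rhs = 2, matching y values: 6, 11 (2 points).
  x = 2: rhs = 6, matching y values: none (0 points).
  x = 3: rhs = 5, matching y values: none (0 points).
  x = 4: rhs = 5, matching y values: none (0 points).
  x = 5: rhs = 12, matching y values: none (0 points).
  x = 6: rhs = 15, matching y values: 7, 10 (2 points).
  x = 7: rhs = 3, matching y values: none (0 points).
  x = 8: rhs = 16, matching y values: 4, 13 (2 points).
  x = 9: rhs = 9, matching y values: 3, 14 (2 points).
  x = 10: rhs = 5, matching y values: none (0 points).
  x = 11: rhs = 10, matching y values: none (0 points).
  x = 12: rhs = 13, matching y values: 8, 9 (2 points).
  x = 13: rhs = 3, matching y values: none (0 points).
  x = 14: rhs = 3, matching y values: none (0 points).
  x = 15: rhs = 2, matching y values: 6, 11 (2 points).
  x = 16: rhs = 6, matching y values: none (0 points).
Total affine count: 14.
Full point count |E(F_17)| = 14 + 1 = 15.
Hasse bound: |15 − (17+1)| = |-3| = 3 ≤ 2√17 ≈ 8.2462 ✓.


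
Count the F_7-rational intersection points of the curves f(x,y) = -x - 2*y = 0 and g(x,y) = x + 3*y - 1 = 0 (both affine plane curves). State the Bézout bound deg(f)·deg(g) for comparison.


Common zeros: {(5, 1)}; count = 1; Bézout bound = 1.

deg(f) = 1, deg(g) = 1, so Bézout bound = 1.
Scan x ∈ F_7. For each x, list the y ∈ F_7 with f(x, y) ≡ 0 and those with g(x, y) ≡ 0 (mod 7); the common zeros in that column are the intersection.
  x = 0: f ≡ 0 at y ∈ {0}; g ≡ 0 at y ∈ {5}; common: ∅.
  x = 1: f ≡ 0 at y ∈ {3}; g ≡ 0 at y ∈ {0}; common: ∅.
  x = 2: f ≡ 0 at y ∈ {6}; g ≡ 0 at y ∈ {2}; common: ∅.
  x = 3: f ≡ 0 at y ∈ {2}; g ≡ 0 at y ∈ {4}; common: ∅.
  x = 4: f ≡ 0 at y ∈ {5}; g ≡ 0 at y ∈ {6}; common: ∅.
  x = 5: f ≡ 0 at y ∈ {1}; g ≡ 0 at y ∈ {1}; common: {1}.
  x = 6: f ≡ 0 at y ∈ {4}; g ≡ 0 at y ∈ {3}; common: ∅.
Collecting: common zeros = {(5, 1)}, so the count is 1.
Comparison with the Bézout bound: 1 ≤ 1 = deg(f)·deg(g), as expected for curves with no common component (the bound is attained).


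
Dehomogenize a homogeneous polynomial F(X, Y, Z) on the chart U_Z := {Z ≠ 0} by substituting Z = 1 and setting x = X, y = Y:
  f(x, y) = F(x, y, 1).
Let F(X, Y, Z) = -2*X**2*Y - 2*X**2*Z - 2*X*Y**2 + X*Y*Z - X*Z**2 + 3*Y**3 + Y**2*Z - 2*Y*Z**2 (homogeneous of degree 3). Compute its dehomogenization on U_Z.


f(x, y) = -2*x**2*y - 2*x**2 - 2*x*y**2 + x*y - x + 3*y**3 + y**2 - 2*y

On U_Z we set Z = 1. Each monomial c·X^i·Y^j·Z^k in F becomes c·x^i·y^j·1^k = c·x^i·y^j.
Substituting Z = 1: F(X, Y, 1) = -2*x**2*y - 2*x**2 - 2*x*y**2 + x*y - x + 3*y**3 + y**2 - 2*y.
Note: deg(f) ≤ deg(F) = 3; strict inequality happens when F is divisible by Z (lost terms).
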